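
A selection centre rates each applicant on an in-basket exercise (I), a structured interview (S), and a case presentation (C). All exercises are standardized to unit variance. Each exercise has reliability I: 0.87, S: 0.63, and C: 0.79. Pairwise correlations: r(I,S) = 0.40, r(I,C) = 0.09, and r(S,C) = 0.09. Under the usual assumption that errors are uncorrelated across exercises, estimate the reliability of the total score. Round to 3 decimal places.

0.829

Var(I+S+C) = 3 + 2·[0.40 + 0.09 + 0.09] = 3 + 1.16 = 4.16.
Because errors are independent across components, Cov(Tᵢ,Tⱼ) = Cov(Xᵢ,Xⱼ); the off-diagonal part of the true-score variance is the same as above.
True-score variance = [0.87 + 0.63 + 0.79] + 1.16 = 2.29 + 1.16 = 3.45.
Reliability = 3.45 / 4.16 = 0.829.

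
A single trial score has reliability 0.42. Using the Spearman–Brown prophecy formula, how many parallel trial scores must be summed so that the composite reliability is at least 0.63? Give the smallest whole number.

3

k ≥ ρ*(1−ρ₁)/(ρ₁(1−ρ*)) = 0.63·0.58 / (0.42·0.37) = 2.351.
Smallest integer k = 3.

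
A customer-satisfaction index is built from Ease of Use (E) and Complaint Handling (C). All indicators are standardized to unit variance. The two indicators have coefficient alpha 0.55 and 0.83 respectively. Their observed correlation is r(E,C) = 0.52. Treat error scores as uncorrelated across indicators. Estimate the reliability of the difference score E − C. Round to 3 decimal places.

0.354

Var(E−C) = 1 + 1 − 2·0.52 = 2 − 1.04 = 0.96.
Because errors are independent across components, Cov(Tᵢ,Tⱼ) = Cov(Xᵢ,Xⱼ); the off-diagonal part of the true-score variance is the same as above.
True-score variance = [0.55 + 0.83] − 1.04 = 1.38 − 1.04 = 0.34.
Reliability = 0.34 / 0.96 = 0.354.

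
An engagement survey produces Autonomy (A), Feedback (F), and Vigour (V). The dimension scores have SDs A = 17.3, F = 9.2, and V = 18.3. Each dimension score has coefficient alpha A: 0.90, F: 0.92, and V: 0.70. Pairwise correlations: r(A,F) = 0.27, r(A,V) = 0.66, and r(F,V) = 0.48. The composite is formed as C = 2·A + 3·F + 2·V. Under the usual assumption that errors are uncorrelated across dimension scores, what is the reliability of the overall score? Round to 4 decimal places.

0.9098

Var(C) = 2²·17.3² + 3²·9.2² + 2²·18.3² + 2·[6·17.3·9.2·0.27 + 4·17.3·18.3·0.66 + 6·9.2·18.3·0.48] = 3298.48 + 3157.03 = 6455.51.
With uncorrelated errors the cross-covariances are all true-score covariance, so they carry over unchanged; only the diagonal terms shrink to ρᵢσᵢ².
True-score variance = [2²·17.3²·0.90 + 3²·9.2²·0.92 + 2²·18.3²·0.70] + 3157.03 = 2715.96 + 3157.03 = 5872.98.
Reliability = 5872.98 / 6455.51 = 0.9098.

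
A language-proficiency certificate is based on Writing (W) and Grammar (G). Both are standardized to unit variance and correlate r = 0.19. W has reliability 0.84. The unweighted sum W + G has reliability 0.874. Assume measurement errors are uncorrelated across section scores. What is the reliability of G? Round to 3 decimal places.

Var(W+G) = 2 + 2·0.19 = 2.380.
True-score variance = ρ_W + ρ_G + 2·0.19, so 0.874 = (0.84 + ρ_G + 0.38) / 2.380.
ρ_G = 0.874·2.380 − 0.84 − 0.38 = 0.860.

0.860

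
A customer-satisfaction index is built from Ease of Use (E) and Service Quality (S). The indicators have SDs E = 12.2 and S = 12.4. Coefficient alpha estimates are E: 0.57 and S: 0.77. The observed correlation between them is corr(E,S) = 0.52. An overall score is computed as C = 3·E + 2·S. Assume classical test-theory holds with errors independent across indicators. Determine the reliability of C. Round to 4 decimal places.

0.7525

Var(C) = 3²·12.2² + 2²·12.4² + 2·[6·12.2·12.4·0.52] = 1954.6 + 943.987 = 2898.59.
Because errors are independent across components, Cov(Tᵢ,Tⱼ) = Cov(Xᵢ,Xⱼ); the off-diagonal part of the true-score variance is the same as above.
True-score variance = [3²·12.2²·0.57 + 2²·12.4²·0.77] + 943.987 = 1237.13 + 943.987 = 2181.12.
Reliability = 2181.12 / 2898.59 = 0.7525.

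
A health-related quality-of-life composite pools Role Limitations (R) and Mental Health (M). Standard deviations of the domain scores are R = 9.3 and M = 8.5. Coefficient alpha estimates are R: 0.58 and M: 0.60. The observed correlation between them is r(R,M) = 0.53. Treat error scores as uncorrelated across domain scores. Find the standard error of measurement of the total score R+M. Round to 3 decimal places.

8.076

Var(total) = 158.74 + 83.793 = 242.533.
True-score variance = 93.5142 + 83.793 = 177.307, so reliability = 0.7311.
Error variance = 242.533 − 177.307 = 65.2258; SEM = √65.2258 = 8.076.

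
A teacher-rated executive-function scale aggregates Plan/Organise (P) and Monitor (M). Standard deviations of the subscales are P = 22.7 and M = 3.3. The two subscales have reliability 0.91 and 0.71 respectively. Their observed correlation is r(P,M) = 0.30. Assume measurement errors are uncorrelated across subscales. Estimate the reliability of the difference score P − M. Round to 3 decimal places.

0.897

Var(P−M) = 22.7² + 3.3² − 2·22.7·3.3·0.30 = 526.18 − 44.946 = 481.234.
With uncorrelated errors the cross-covariances are all true-score covariance, so they carry over unchanged; only the diagonal terms shrink to ρᵢσᵢ².
True-score variance = [22.7²·0.91 + 3.3²·0.71] − 44.946 = 476.646 − 44.946 = 431.7.
Reliability = 431.7 / 481.234 = 0.897.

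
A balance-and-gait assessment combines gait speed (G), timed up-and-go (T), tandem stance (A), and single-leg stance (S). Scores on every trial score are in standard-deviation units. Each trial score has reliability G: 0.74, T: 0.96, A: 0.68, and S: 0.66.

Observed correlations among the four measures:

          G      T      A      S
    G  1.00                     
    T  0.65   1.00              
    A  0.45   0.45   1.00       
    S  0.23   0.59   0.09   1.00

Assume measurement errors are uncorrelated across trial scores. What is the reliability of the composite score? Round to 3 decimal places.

0.892

Var(G+T+A+S) = 4 + 2·[0.65 + 0.45 + 0.23 + 0.45 + 0.59 + 0.09] = 4 + 4.92 = 8.92.
Under uncorrelated errors the observed covariances equal the true-score covariances, so only the own-variance terms attenuate.
True-score variance = [0.74 + 0.96 + 0.68 + 0.66] + 4.92 = 3.04 + 4.92 = 7.96.
Reliability = 7.96 / 8.92 = 0.892.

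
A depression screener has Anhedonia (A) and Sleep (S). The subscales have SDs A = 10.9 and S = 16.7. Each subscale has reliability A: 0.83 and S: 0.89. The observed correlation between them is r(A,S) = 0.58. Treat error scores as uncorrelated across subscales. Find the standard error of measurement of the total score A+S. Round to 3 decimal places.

7.133

Var(total) = 397.7 + 211.155 = 608.855.
True-score variance = 346.824 + 211.155 = 557.979, so reliability = 0.9164.
Error variance = 608.855 − 557.979 = 50.8756; SEM = √50.8756 = 7.133.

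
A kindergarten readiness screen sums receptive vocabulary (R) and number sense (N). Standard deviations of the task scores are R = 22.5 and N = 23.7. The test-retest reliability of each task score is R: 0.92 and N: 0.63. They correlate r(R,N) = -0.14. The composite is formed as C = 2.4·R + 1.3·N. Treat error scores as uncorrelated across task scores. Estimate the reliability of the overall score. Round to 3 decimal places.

0.828

Var(C) = 2.4²·22.5² + 1.3²·23.7² + 2·[3.12·22.5·23.7·(-0.14)] = 3865.26 − 465.847 = 3399.41.
Because errors are independent across components, Cov(Tᵢ,Tⱼ) = Cov(Xᵢ,Xⱼ); the off-diagonal part of the true-score variance is the same as above.
True-score variance = [2.4²·22.5²·0.92 + 1.3²·23.7²·0.63] − 465.847 = 3280.75 − 465.847 = 2814.9.
Reliability = 2814.9 / 3399.41 = 0.828.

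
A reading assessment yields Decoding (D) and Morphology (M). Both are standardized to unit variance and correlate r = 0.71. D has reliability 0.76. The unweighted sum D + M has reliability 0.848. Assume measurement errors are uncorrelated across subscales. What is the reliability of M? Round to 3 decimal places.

Var(D+M) = 2 + 2·0.71 = 3.420.
True-score variance = ρ_D + ρ_M + 2·0.71, so 0.848 = (0.76 + ρ_M + 1.42) / 3.420.
ρ_M = 0.848·3.420 − 0.76 − 1.42 = 0.720.

0.720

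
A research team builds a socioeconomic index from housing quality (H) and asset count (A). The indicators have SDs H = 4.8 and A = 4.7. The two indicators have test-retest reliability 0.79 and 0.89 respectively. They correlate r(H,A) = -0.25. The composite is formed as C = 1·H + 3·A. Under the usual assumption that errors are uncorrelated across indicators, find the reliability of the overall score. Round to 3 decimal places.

0.858

Var(C) = 4.8² + 3²·4.7² + 2·[3·4.8·4.7·(-0.25)] = 221.85 − 33.84 = 188.01.
Because errors are independent across components, Cov(Tᵢ,Tⱼ) = Cov(Xᵢ,Xⱼ); the off-diagonal part of the true-score variance is the same as above.
True-score variance = [4.8²·0.79 + 3²·4.7²·0.89] − 33.84 = 195.143 − 33.84 = 161.303.
Reliability = 161.303 / 188.01 = 0.858.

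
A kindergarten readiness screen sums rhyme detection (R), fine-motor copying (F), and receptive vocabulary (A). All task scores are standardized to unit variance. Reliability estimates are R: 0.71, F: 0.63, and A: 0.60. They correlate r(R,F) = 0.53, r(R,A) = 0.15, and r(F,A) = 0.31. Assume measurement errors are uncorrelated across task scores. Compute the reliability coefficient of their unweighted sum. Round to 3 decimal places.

0.787

Var(R+F+A) = 3 + 2·[0.53 + 0.15 + 0.31] = 3 + 1.98 = 4.98.
Because errors are independent across components, Cov(Tᵢ,Tⱼ) = Cov(Xᵢ,Xⱼ); the off-diagonal part of the true-score variance is the same as above.
True-score variance = [0.71 + 0.63 + 0.60] + 1.98 = 1.94 + 1.98 = 3.92.
Reliability = 3.92 / 4.98 = 0.787.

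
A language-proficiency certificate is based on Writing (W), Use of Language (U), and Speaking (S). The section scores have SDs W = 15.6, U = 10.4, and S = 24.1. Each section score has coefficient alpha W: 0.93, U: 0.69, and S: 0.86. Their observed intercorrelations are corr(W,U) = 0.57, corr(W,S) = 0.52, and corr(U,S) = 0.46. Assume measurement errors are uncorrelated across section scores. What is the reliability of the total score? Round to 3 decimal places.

0.924

Var(W+U+S) = 15.6² + 10.4² + 24.1² + 2·[15.6·10.4·0.57 + 15.6·24.1·0.52 + 10.4·24.1·0.46] = 932.33 + 806.541 = 1738.87.
Under uncorrelated errors the observed covariances equal the true-score covariances, so only the own-variance terms attenuate.
True-score variance = [15.6²·0.93 + 10.4²·0.69 + 24.1²·0.86] + 806.541 = 800.452 + 806.541 = 1606.99.
Reliability = 1606.99 / 1738.87 = 0.924.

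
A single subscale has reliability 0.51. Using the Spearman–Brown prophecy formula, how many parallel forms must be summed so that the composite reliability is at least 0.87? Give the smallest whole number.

7

k ≥ ρ*(1−ρ₁)/(ρ₁(1−ρ*)) = 0.87·0.49 / (0.51·0.13) = 6.430.
Smallest integer k = 7.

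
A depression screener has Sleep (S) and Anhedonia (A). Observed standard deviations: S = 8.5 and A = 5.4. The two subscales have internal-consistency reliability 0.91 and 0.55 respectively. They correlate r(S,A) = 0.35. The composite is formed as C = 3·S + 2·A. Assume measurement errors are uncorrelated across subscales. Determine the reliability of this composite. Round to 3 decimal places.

Var(C) = 3²·8.5² + 2²·5.4² + 2·[6·8.5·5.4·0.35] = 766.89 + 192.78 = 959.67.
Because errors are independent across components, Cov(Tᵢ,Tⱼ) = Cov(Xᵢ,Xⱼ); the off-diagonal part of the true-score variance is the same as above.
True-score variance = [3²·8.5²·0.91 + 2²·5.4²·0.55] + 192.78 = 655.88 + 192.78 = 848.659.
Reliability = 848.659 / 959.67 = 0.884.

0.884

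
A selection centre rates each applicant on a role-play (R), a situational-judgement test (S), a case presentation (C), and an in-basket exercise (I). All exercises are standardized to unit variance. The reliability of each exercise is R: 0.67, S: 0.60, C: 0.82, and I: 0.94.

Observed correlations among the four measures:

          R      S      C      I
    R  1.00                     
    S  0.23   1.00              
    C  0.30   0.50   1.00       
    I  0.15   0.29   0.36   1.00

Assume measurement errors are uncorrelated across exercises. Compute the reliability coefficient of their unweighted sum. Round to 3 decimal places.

0.873

Var(R+S+C+I) = 4 + 2·[0.23 + 0.30 + 0.15 + 0.50 + 0.29 + 0.36] = 4 + 3.66 = 7.66.
Because errors are independent across components, Cov(Tᵢ,Tⱼ) = Cov(Xᵢ,Xⱼ); the off-diagonal part of the true-score variance is the same as above.
True-score variance = [0.67 + 0.60 + 0.82 + 0.94] + 3.66 = 3.03 + 3.66 = 6.69.
Reliability = 6.69 / 7.66 = 0.873.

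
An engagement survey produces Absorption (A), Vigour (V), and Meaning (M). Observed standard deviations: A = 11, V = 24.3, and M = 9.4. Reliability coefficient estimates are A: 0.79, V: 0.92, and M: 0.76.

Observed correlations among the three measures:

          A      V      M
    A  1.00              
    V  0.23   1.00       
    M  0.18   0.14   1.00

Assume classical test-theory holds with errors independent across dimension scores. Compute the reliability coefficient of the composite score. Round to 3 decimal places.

0.908

Var(A+V+M) = 11² + 24.3² + 9.4² + 2·[11·24.3·0.23 + 11·9.4·0.18 + 24.3·9.4·0.14] = 799.85 + 224.14 = 1023.99.
Under uncorrelated errors the observed covariances equal the true-score covariances, so only the own-variance terms attenuate.
True-score variance = [11²·0.79 + 24.3²·0.92 + 9.4²·0.76] + 224.14 = 705.994 + 224.14 = 930.134.
Reliability = 930.134 / 1023.99 = 0.908.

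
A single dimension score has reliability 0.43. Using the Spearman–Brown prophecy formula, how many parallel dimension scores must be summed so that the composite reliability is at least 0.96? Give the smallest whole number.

k ≥ ρ*(1−ρ₁)/(ρ₁(1−ρ*)) = 0.96·0.57 / (0.43·0.04) = 31.814.
Smallest integer k = 32.

32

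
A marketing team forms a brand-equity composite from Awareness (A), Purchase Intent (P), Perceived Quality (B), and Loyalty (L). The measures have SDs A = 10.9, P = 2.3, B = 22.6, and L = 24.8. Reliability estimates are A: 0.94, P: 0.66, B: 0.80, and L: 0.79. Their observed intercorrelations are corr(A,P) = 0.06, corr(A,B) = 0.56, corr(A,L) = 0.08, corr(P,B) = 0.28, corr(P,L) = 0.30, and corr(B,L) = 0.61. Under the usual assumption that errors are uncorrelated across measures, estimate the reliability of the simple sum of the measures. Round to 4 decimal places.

Var(A+P+B+L) = 10.9² + 2.3² + 22.6² + 24.8² + 2·[10.9·2.3·0.06 + 10.9·22.6·0.56 + 10.9·24.8·0.08 + 2.3·22.6·0.28 + 2.3·24.8·0.30 + 22.6·24.8·0.61] = 1249.9 + 1069.28 = 2319.18.
Because errors are independent across components, Cov(Tᵢ,Tⱼ) = Cov(Xᵢ,Xⱼ); the off-diagonal part of the true-score variance is the same as above.
True-score variance = [10.9²·0.94 + 2.3²·0.66 + 22.6²·0.80 + 24.8²·0.79] + 1069.28 = 1009.66 + 1069.28 = 2078.94.
Reliability = 2078.94 / 2319.18 = 0.8964.

0.8964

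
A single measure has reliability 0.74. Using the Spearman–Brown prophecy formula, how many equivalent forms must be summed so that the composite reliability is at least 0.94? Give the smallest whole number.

6

k ≥ ρ*(1−ρ₁)/(ρ₁(1−ρ*)) = 0.94·0.26 / (0.74·0.06) = 5.505.
Smallest integer k = 6.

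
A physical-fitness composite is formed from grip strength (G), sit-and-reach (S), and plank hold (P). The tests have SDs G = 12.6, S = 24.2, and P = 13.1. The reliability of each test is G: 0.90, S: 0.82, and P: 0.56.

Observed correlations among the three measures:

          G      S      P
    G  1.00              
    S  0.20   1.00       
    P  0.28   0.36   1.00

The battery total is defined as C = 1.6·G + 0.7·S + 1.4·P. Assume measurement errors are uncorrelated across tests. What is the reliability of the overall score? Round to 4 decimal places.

0.8495

Var(C) = 1.6²·12.6² + 0.7²·24.2² + 1.4²·13.1² + 2·[1.12·12.6·24.2·0.20 + 2.24·12.6·13.1·0.28 + 0.98·24.2·13.1·0.36] = 1029.74 + 567.345 = 1597.09.
Because errors are independent across components, Cov(Tᵢ,Tⱼ) = Cov(Xᵢ,Xⱼ); the off-diagonal part of the true-score variance is the same as above.
True-score variance = [1.6²·12.6²·0.90 + 0.7²·24.2²·0.82 + 1.4²·13.1²·0.56] + 567.345 = 789.452 + 567.345 = 1356.8.
Reliability = 1356.8 / 1597.09 = 0.8495.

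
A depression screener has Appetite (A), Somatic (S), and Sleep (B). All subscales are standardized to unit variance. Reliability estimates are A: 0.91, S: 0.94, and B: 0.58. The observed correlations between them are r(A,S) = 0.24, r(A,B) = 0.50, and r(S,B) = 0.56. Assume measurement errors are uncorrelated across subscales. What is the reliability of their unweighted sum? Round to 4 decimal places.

0.8982

Var(A+S+B) = 3 + 2·[0.24 + 0.50 + 0.56] = 3 + 2.6 = 5.6.
Under uncorrelated errors the observed covariances equal the true-score covariances, so only the own-variance terms attenuate.
True-score variance = [0.91 + 0.94 + 0.58] + 2.6 = 2.43 + 2.6 = 5.03.
Reliability = 5.03 / 5.6 = 0.8982.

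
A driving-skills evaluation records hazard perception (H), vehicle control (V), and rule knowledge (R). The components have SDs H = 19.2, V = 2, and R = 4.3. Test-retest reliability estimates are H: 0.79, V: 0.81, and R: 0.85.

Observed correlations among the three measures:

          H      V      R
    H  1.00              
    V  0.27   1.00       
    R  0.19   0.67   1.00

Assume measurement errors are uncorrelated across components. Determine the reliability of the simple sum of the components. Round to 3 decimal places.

0.822

Var(H+V+R) = 19.2² + 2² + 4.3² + 2·[19.2·2·0.27 + 19.2·4.3·0.19 + 2·4.3·0.67] = 391.13 + 63.6328 = 454.763.
Because errors are independent across components, Cov(Tᵢ,Tⱼ) = Cov(Xᵢ,Xⱼ); the off-diagonal part of the true-score variance is the same as above.
True-score variance = [19.2²·0.79 + 2²·0.81 + 4.3²·0.85] + 63.6328 = 310.182 + 63.6328 = 373.815.
Reliability = 373.815 / 454.763 = 0.822.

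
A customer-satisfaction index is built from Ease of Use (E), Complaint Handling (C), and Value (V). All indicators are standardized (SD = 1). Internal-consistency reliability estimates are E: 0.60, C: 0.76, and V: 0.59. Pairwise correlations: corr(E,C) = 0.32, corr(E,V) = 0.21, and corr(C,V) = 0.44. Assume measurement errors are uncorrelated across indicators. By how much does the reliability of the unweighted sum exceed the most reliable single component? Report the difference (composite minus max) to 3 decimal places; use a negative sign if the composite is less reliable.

0.027

Var(sum) = 3 + 1.94 = 4.94; true-score variance = 1.95 + 1.94 = 3.89; composite reliability = 0.7874.
Max component reliability = 0.7600.
Difference = 0.7874 − 0.7600 = 0.027.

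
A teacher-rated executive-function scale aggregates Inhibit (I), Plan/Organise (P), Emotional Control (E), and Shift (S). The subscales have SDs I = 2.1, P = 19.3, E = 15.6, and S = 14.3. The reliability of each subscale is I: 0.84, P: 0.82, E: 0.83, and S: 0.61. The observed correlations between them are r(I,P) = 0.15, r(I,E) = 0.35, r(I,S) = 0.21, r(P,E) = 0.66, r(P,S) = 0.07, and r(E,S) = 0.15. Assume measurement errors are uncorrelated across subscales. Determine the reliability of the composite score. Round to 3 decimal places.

Var(I+P+E+S) = 2.1² + 19.3² + 15.6² + 14.3² + 2·[2.1·19.3·0.15 + 2.1·15.6·0.35 + 2.1·14.3·0.21 + 19.3·15.6·0.66 + 19.3·14.3·0.07 + 15.6·14.3·0.15] = 824.75 + 550.692 = 1375.44.
Because errors are independent across components, Cov(Tᵢ,Tⱼ) = Cov(Xᵢ,Xⱼ); the off-diagonal part of the true-score variance is the same as above.
True-score variance = [2.1²·0.84 + 19.3²·0.82 + 15.6²·0.83 + 14.3²·0.61] + 550.692 = 635.874 + 550.692 = 1186.57.
Reliability = 1186.57 / 1375.44 = 0.863.

0.863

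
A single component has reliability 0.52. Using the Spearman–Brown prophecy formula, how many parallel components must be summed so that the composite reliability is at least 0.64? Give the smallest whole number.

k ≥ ρ*(1−ρ₁)/(ρ₁(1−ρ*)) = 0.64·0.48 / (0.52·0.36) = 1.641.
Smallest integer k = 2.

2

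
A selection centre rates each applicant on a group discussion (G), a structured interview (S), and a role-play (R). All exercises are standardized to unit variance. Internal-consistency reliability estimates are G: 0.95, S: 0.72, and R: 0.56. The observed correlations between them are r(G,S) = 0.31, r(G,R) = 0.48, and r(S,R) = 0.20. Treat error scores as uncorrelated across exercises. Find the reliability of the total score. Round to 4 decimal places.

Var(G+S+R) = 3 + 2·[0.31 + 0.48 + 0.20] = 3 + 1.98 = 4.98.
Under uncorrelated errors the observed covariances equal the true-score covariances, so only the own-variance terms attenuate.
True-score variance = [0.95 + 0.72 + 0.56] + 1.98 = 2.23 + 1.98 = 4.21.
Reliability = 4.21 / 4.98 = 0.8454.

0.8454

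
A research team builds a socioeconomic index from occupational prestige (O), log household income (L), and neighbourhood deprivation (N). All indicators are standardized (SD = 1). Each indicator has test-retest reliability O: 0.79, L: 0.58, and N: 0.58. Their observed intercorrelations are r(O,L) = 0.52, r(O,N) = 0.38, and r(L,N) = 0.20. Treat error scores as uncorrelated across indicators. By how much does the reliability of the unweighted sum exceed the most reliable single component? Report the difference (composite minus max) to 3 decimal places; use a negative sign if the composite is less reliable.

Var(sum) = 3 + 2.2 = 5.2; true-score variance = 1.95 + 2.2 = 4.15; composite reliability = 0.7981.
Max component reliability = 0.7900.
Difference = 0.7981 − 0.7900 = 0.008.

0.008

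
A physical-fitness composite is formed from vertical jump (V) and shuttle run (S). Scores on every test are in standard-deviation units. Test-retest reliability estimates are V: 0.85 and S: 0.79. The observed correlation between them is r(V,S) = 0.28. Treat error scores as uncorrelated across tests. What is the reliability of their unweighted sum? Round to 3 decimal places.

0.859

Var(V+S) = 2 + 2·[0.28] = 2 + 0.56 = 2.56.
Under uncorrelated errors the observed covariances equal the true-score covariances, so only the own-variance terms attenuate.
True-score variance = [0.85 + 0.79] + 0.56 = 1.64 + 0.56 = 2.2.
Reliability = 2.2 / 2.56 = 0.859.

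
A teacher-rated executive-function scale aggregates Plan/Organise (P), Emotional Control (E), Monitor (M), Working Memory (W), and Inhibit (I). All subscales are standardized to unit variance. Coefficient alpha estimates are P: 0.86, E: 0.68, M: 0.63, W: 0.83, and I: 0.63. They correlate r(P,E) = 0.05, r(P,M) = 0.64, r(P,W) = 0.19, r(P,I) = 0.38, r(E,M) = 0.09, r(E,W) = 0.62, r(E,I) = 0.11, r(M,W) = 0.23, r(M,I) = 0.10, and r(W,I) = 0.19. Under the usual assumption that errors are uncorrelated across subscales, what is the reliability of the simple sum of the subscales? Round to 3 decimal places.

Var(P+E+M+W+I) = 5 + 2·[0.05 + 0.64 + 0.19 + 0.38 + 0.09 + 0.62 + 0.11 + 0.23 + 0.10 + 0.19] = 5 + 5.2 = 10.2.
Under uncorrelated errors the observed covariances equal the true-score covariances, so only the own-variance terms attenuate.
True-score variance = [0.86 + 0.68 + 0.63 + 0.83 + 0.63] + 5.2 = 3.63 + 5.2 = 8.83.
Reliability = 8.83 / 10.2 = 0.866.

0.866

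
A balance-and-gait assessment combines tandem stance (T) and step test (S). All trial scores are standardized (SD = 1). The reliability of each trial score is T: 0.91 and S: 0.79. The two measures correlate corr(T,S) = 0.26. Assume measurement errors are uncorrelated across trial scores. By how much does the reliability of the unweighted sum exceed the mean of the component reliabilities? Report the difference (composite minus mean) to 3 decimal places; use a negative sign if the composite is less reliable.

0.031

Var(sum) = 2 + 0.52 = 2.52; true-score variance = 1.7 + 0.52 = 2.22; composite reliability = 0.8810.
Mean component reliability = 0.8500.
Difference = 0.8810 − 0.8500 = 0.031.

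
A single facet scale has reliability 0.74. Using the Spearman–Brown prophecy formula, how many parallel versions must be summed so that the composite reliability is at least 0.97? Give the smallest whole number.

k ≥ ρ*(1−ρ₁)/(ρ₁(1−ρ*)) = 0.97·0.26 / (0.74·0.03) = 11.360.
Smallest integer k = 12.

12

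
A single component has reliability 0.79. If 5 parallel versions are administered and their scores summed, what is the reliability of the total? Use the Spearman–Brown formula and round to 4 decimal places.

0.9495

ρ_k = kρ / (1 + (k−1)ρ) = 5·0.79 / (1 + 4·0.79) = 3.950 / 4.160 = 0.9495.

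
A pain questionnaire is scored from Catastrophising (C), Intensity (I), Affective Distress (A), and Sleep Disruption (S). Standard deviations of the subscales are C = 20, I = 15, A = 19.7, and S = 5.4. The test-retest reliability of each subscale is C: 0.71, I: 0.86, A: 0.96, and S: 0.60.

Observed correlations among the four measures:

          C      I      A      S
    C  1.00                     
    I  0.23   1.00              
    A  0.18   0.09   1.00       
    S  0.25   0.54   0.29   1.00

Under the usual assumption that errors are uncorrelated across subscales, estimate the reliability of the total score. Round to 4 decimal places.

Var(C+I+A+S) = 20² + 15² + 19.7² + 5.4² + 2·[20·15·0.23 + 20·19.7·0.18 + 20·5.4·0.25 + 15·19.7·0.09 + 15·5.4·0.54 + 19.7·5.4·0.29] = 1042.25 + 536.21 = 1578.46.
With uncorrelated errors the cross-covariances are all true-score covariance, so they carry over unchanged; only the diagonal terms shrink to ρᵢσᵢ².
True-score variance = [20²·0.71 + 15²·0.86 + 19.7²·0.96 + 5.4²·0.60] + 536.21 = 867.562 + 536.21 = 1403.77.
Reliability = 1403.77 / 1578.46 = 0.8893.

0.8893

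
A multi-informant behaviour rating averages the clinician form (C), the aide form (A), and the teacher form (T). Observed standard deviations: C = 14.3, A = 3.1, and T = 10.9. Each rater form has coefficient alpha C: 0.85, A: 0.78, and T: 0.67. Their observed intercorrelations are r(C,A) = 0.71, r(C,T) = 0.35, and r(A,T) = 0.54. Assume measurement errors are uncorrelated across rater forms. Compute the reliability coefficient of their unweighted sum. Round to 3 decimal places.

0.867

Var(C+A+T) = 14.3² + 3.1² + 10.9² + 2·[14.3·3.1·0.71 + 14.3·10.9·0.35 + 3.1·10.9·0.54] = 332.91 + 208.551 = 541.461.
With uncorrelated errors the cross-covariances are all true-score covariance, so they carry over unchanged; only the diagonal terms shrink to ρᵢσᵢ².
True-score variance = [14.3²·0.85 + 3.1²·0.78 + 10.9²·0.67] + 208.551 = 260.915 + 208.551 = 469.466.
Reliability = 469.466 / 541.461 = 0.867.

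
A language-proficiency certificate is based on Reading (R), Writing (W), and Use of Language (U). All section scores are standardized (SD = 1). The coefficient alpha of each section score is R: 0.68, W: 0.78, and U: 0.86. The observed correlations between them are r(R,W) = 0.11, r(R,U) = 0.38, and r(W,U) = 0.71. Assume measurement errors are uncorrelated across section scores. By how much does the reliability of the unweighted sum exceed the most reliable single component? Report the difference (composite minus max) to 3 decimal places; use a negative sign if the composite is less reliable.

0.014

Var(sum) = 3 + 2.4 = 5.4; true-score variance = 2.32 + 2.4 = 4.72; composite reliability = 0.8741.
Max component reliability = 0.8600.
Difference = 0.8741 − 0.8600 = 0.014.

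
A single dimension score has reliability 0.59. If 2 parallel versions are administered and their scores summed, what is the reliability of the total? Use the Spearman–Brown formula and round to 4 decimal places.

ρ_k = kρ / (1 + (k−1)ρ) = 2·0.59 / (1 + 1·0.59) = 1.180 / 1.590 = 0.7421.

0.7421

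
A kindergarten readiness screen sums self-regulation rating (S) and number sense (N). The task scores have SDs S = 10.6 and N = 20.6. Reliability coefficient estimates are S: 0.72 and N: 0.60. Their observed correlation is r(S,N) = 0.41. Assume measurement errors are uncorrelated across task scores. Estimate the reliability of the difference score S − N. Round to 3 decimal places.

Var(S−N) = 10.6² + 20.6² − 2·10.6·20.6·0.41 = 536.72 − 179.055 = 357.665.
Under uncorrelated errors the observed covariances equal the true-score covariances, so only the own-variance terms attenuate.
True-score variance = [10.6²·0.72 + 20.6²·0.60] − 179.055 = 335.515 − 179.055 = 156.46.
Reliability = 156.46 / 357.665 = 0.437.

0.437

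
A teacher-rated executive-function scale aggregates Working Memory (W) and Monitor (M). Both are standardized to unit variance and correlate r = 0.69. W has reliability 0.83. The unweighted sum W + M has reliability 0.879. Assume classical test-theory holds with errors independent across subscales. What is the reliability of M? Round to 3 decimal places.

0.761

Var(W+M) = 2 + 2·0.69 = 3.380.
True-score variance = ρ_W + ρ_M + 2·0.69, so 0.879 = (0.83 + ρ_M + 1.38) / 3.380.
ρ_M = 0.879·3.380 − 0.83 − 1.38 = 0.761.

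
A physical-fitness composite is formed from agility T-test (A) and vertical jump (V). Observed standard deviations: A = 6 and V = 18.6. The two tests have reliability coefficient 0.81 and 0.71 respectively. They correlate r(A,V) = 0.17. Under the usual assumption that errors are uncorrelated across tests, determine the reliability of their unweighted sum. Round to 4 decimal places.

Var(A+V) = 6² + 18.6² + 2·[6·18.6·0.17] = 381.96 + 37.944 = 419.904.
Because errors are independent across components, Cov(Tᵢ,Tⱼ) = Cov(Xᵢ,Xⱼ); the off-diagonal part of the true-score variance is the same as above.
True-score variance = [6²·0.81 + 18.6²·0.71] + 37.944 = 274.792 + 37.944 = 312.736.
Reliability = 312.736 / 419.904 = 0.7448.

0.7448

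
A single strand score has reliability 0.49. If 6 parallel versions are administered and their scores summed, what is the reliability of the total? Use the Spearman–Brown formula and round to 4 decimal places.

0.8522

ρ_k = kρ / (1 + (k−1)ρ) = 6·0.49 / (1 + 5·0.49) = 2.940 / 3.450 = 0.8522.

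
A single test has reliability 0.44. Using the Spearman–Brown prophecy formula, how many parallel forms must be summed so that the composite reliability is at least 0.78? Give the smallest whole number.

5

k ≥ ρ*(1−ρ₁)/(ρ₁(1−ρ*)) = 0.78·0.56 / (0.44·0.22) = 4.512.
Smallest integer k = 5.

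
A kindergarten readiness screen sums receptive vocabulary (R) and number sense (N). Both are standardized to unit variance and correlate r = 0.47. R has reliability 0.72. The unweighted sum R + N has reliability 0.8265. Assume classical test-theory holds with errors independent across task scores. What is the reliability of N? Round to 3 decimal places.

Var(R+N) = 2 + 2·0.47 = 2.940.
True-score variance = ρ_R + ρ_N + 2·0.47, so 0.8265 = (0.72 + ρ_N + 0.94) / 2.940.
ρ_N = 0.8265·2.940 − 0.72 − 0.94 = 0.770.

0.770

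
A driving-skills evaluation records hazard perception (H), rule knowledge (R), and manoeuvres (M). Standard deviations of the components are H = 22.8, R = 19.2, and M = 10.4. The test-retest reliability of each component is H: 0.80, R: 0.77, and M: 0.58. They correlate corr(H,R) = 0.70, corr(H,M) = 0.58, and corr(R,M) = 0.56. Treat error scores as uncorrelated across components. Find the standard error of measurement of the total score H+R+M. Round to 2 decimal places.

Var(total) = 996.64 + 1111.56 = 2108.2.
True-score variance = 762.458 + 1111.56 = 1874.02, so reliability = 0.8889.
Error variance = 2108.2 − 1874.02 = 234.182; SEM = √234.182 = 15.30.

15.30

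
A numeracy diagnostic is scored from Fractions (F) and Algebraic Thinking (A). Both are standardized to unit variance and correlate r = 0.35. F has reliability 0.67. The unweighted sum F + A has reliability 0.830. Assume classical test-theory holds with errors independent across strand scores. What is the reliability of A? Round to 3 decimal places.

0.871

Var(F+A) = 2 + 2·0.35 = 2.700.
True-score variance = ρ_F + ρ_A + 2·0.35, so 0.830 = (0.67 + ρ_A + 0.70) / 2.700.
ρ_A = 0.830·2.700 − 0.67 − 0.70 = 0.871.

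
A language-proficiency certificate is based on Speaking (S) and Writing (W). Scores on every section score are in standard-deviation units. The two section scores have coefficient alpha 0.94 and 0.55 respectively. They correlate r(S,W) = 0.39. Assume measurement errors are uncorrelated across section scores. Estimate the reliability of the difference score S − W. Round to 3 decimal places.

Var(S−W) = 1 + 1 − 2·0.39 = 2 − 0.78 = 1.22.
Under uncorrelated errors the observed covariances equal the true-score covariances, so only the own-variance terms attenuate.
True-score variance = [0.94 + 0.55] − 0.78 = 1.49 − 0.78 = 0.71.
Reliability = 0.71 / 1.22 = 0.582.

0.582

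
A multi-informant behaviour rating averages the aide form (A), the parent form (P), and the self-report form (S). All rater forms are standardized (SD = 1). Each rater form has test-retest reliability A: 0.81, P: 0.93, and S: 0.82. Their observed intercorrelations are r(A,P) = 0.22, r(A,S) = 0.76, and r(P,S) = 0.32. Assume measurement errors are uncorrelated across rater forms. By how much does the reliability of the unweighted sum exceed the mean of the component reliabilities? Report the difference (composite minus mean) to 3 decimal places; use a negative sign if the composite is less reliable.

0.068

Var(sum) = 3 + 2.6 = 5.6; true-score variance = 2.56 + 2.6 = 5.16; composite reliability = 0.9214.
Mean component reliability = 0.8533.
Difference = 0.9214 − 0.8533 = 0.068.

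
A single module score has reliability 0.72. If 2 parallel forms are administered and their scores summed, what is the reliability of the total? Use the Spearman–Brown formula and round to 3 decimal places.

ρ_k = kρ / (1 + (k−1)ρ) = 2·0.72 / (1 + 1·0.72) = 1.440 / 1.720 = 0.837.

0.837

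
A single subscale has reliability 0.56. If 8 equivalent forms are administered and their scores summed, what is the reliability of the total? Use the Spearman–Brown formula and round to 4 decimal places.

0.9106

ρ_k = kρ / (1 + (k−1)ρ) = 8·0.56 / (1 + 7·0.56) = 4.480 / 4.920 = 0.9106.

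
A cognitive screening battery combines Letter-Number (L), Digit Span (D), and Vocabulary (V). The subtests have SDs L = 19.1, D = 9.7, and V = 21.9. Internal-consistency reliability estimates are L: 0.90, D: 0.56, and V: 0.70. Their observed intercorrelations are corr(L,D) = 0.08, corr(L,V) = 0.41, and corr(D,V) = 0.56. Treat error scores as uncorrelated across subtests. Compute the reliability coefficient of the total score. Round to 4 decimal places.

0.8568

Var(L+D+V) = 19.1² + 9.7² + 21.9² + 2·[19.1·9.7·0.08 + 19.1·21.9·0.41 + 9.7·21.9·0.56] = 938.51 + 610.563 = 1549.07.
With uncorrelated errors the cross-covariances are all true-score covariance, so they carry over unchanged; only the diagonal terms shrink to ρᵢσᵢ².
True-score variance = [19.1²·0.90 + 9.7²·0.56 + 21.9²·0.70] + 610.563 = 716.746 + 610.563 = 1327.31.
Reliability = 1327.31 / 1549.07 = 0.8568.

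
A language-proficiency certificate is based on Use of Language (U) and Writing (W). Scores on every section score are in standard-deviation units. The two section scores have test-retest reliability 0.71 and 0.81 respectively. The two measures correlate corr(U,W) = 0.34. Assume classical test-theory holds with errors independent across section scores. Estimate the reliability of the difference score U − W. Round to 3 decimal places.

Var(U−W) = 1 + 1 − 2·0.34 = 2 − 0.68 = 1.32.
With uncorrelated errors the cross-covariances are all true-score covariance, so they carry over unchanged; only the diagonal terms shrink to ρᵢσᵢ².
True-score variance = [0.71 + 0.81] − 0.68 = 1.52 − 0.68 = 0.84.
Reliability = 0.84 / 1.32 = 0.636.

0.636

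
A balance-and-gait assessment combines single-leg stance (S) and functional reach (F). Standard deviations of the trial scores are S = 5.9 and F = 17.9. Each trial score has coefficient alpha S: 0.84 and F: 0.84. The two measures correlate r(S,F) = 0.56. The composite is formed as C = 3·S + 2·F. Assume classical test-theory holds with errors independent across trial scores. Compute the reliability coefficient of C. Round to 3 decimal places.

0.889

Var(C) = 3²·5.9² + 2²·17.9² + 2·[6·5.9·17.9·0.56] = 1594.93 + 709.699 = 2304.63.
With uncorrelated errors the cross-covariances are all true-score covariance, so they carry over unchanged; only the diagonal terms shrink to ρᵢσᵢ².
True-score variance = [3²·5.9²·0.84 + 2²·17.9²·0.84] + 709.699 = 1339.74 + 709.699 = 2049.44.
Reliability = 2049.44 / 2304.63 = 0.889.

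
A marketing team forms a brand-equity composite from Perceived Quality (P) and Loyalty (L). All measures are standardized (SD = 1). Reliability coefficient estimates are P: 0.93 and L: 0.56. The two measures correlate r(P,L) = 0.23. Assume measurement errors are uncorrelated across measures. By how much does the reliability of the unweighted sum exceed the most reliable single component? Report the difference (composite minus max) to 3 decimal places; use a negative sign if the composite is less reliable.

-0.137

Var(sum) = 2 + 0.46 = 2.46; true-score variance = 1.49 + 0.46 = 1.95; composite reliability = 0.7927.
Max component reliability = 0.9300.
Difference = 0.7927 − 0.9300 = -0.137.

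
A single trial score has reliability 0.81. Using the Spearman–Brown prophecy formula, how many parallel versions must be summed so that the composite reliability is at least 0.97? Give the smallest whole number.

8

k ≥ ρ*(1−ρ₁)/(ρ₁(1−ρ*)) = 0.97·0.19 / (0.81·0.03) = 7.584.
Smallest integer k = 8.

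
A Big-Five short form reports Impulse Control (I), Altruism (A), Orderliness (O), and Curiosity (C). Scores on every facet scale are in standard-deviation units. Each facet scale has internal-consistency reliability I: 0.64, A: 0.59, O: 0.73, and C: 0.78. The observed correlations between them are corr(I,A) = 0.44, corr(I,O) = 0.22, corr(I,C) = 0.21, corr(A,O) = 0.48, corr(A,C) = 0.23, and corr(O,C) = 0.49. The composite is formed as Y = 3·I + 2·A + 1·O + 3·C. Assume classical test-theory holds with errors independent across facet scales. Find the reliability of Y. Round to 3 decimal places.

0.826

Var(Y) = 3² + 2² + 1 + 3² + 2·[6·0.44 + 3·0.22 + 9·0.21 + 2·0.48 + 6·0.23 + 3·0.49] = 23 + 18 = 41.
Because errors are independent across components, Cov(Tᵢ,Tⱼ) = Cov(Xᵢ,Xⱼ); the off-diagonal part of the true-score variance is the same as above.
True-score variance = [3²·0.64 + 2²·0.59 + 0.73 + 3²·0.78] + 18 = 15.87 + 18 = 33.87.
Reliability = 33.87 / 41 = 0.826.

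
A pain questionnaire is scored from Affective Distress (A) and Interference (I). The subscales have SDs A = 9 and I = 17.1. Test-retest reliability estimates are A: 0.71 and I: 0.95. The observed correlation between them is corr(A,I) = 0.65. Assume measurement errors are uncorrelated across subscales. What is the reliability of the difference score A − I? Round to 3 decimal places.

0.780

Var(A−I) = 9² + 17.1² − 2·9·17.1·0.65 = 373.41 − 200.07 = 173.34.
With uncorrelated errors the cross-covariances are all true-score covariance, so they carry over unchanged; only the diagonal terms shrink to ρᵢσᵢ².
True-score variance = [9²·0.71 + 17.1²·0.95] − 200.07 = 335.3 − 200.07 = 135.23.
Reliability = 135.23 / 173.34 = 0.780.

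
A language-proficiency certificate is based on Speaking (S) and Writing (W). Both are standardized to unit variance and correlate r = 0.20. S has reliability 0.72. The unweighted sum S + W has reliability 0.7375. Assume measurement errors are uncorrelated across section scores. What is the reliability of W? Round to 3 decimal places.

Var(S+W) = 2 + 2·0.20 = 2.400.
True-score variance = ρ_S + ρ_W + 2·0.20, so 0.7375 = (0.72 + ρ_W + 0.40) / 2.400.
ρ_W = 0.7375·2.400 − 0.72 − 0.40 = 0.650.

0.650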